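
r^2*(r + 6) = r^3 + 6*r^2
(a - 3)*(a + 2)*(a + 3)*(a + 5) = a^4 + 7*a^3 + a^2 - 63*a - 90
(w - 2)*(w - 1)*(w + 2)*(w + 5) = w^4 + 4*w^3 - 9*w^2 - 16*w + 20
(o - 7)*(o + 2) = o^2 - 5*o - 14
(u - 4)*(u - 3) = u^2 - 7*u + 12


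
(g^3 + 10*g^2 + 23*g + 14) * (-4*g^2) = -4*g^5 - 40*g^4 - 92*g^3 - 56*g^2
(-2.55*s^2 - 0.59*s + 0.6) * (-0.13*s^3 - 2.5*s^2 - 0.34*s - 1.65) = 0.3315*s^5 + 6.4517*s^4 + 2.264*s^3 + 2.9081*s^2 + 0.7695*s - 0.99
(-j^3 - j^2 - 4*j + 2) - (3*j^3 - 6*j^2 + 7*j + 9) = -4*j^3 + 5*j^2 - 11*j - 7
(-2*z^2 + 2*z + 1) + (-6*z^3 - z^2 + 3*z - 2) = -6*z^3 - 3*z^2 + 5*z - 1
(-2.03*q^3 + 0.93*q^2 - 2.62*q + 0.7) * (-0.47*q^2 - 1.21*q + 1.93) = 0.9541*q^5 + 2.0192*q^4 - 3.8118*q^3 + 4.6361*q^2 - 5.9036*q + 1.351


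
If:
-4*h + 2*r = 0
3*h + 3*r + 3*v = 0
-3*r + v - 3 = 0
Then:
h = -1/3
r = -2/3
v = 1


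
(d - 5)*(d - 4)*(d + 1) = d^3 - 8*d^2 + 11*d + 20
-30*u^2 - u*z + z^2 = (-6*u + z)*(5*u + z)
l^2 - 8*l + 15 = (l - 5)*(l - 3)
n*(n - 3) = n^2 - 3*n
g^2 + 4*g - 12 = (g - 2)*(g + 6)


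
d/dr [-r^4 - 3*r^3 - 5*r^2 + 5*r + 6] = -4*r^3 - 9*r^2 - 10*r + 5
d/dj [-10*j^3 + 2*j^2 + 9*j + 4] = -30*j^2 + 4*j + 9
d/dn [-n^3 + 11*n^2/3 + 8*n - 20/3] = -3*n^2 + 22*n/3 + 8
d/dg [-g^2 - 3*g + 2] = -2*g - 3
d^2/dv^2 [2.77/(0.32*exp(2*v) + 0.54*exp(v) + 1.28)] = (2.77*(0.64*exp(v) + 0.54)*(1.28*exp(v) + 1.08)*exp(v) - (3.5456*exp(v) + 1.4958)*(0.32*exp(2*v) + 0.54*exp(v) + 1.28))*exp(v)/(0.32*exp(2*v) + 0.54*exp(v) + 1.28)^3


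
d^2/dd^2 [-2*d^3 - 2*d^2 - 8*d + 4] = -12*d - 4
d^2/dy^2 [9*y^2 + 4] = 18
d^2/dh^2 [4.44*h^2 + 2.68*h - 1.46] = 8.88000000000000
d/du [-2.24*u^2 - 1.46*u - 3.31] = -4.48*u - 1.46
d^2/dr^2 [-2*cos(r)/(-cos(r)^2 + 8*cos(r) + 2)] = (cos(r) + 2)^2*(-148*cos(r) + 32*cos(2*r) + 4*cos(3*r) + 160)/(16*cos(r) - cos(2*r) + 3)^3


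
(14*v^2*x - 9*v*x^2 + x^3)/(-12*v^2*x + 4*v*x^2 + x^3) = (-7*v + x)/(6*v + x)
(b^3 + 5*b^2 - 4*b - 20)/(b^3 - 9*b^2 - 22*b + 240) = (b^2 - 4)/(b^2 - 14*b + 48)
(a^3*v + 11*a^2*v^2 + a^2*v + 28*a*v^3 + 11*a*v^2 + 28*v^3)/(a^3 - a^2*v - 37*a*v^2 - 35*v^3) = v*(-a^3 - 11*a^2*v - a^2 - 28*a*v^2 - 11*a*v - 28*v^2)/(-a^3 + a^2*v + 37*a*v^2 + 35*v^3)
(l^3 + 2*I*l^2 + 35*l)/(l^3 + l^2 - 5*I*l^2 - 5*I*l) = (l + 7*I)/(l + 1)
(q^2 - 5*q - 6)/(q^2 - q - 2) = (q - 6)/(q - 2)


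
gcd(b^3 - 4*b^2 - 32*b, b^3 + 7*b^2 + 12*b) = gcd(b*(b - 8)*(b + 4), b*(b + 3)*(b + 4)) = b^2 + 4*b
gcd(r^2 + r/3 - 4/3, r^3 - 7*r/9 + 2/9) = 1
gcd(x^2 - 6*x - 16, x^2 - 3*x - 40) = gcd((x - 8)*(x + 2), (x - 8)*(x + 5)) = x - 8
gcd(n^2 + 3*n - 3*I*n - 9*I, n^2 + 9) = n - 3*I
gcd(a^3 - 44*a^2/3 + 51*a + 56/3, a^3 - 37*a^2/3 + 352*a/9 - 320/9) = a - 8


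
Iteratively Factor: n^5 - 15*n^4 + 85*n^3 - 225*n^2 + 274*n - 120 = (n - 5)*(n^4 - 10*n^3 + 35*n^2 - 50*n + 24) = (n - 5)*(n - 4)*(n^3 - 6*n^2 + 11*n - 6) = (n - 5)*(n - 4)*(n - 3)*(n^2 - 3*n + 2) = (n - 5)*(n - 4)*(n - 3)*(n - 2)*(n - 1)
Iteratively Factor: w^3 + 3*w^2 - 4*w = (w)*(w^2 + 3*w - 4) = w*(w + 4)*(w - 1)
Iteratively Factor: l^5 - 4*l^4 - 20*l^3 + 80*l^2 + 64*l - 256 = (l + 4)*(l^4 - 8*l^3 + 12*l^2 + 32*l - 64) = (l - 4)*(l + 4)*(l^3 - 4*l^2 - 4*l + 16) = (l - 4)*(l + 2)*(l + 4)*(l^2 - 6*l + 8) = (l - 4)^2*(l + 2)*(l + 4)*(l - 2)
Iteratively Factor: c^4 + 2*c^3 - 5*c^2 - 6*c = (c + 3)*(c^3 - c^2 - 2*c) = (c - 2)*(c + 3)*(c^2 + c) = (c - 2)*(c + 1)*(c + 3)*(c)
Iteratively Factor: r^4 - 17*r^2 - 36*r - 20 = (r + 1)*(r^3 - r^2 - 16*r - 20) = (r + 1)*(r + 2)*(r^2 - 3*r - 10) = (r - 5)*(r + 1)*(r + 2)*(r + 2)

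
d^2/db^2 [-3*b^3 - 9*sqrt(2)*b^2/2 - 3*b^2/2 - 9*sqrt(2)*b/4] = -18*b - 9*sqrt(2) - 3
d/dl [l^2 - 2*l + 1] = 2*l - 2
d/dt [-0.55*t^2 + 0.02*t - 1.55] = 0.02 - 1.1*t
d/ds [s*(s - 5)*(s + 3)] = 3*s^2 - 4*s - 15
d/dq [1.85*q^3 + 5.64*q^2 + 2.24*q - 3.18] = 5.55*q^2 + 11.28*q + 2.24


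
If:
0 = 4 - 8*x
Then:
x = 1/2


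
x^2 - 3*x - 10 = (x - 5)*(x + 2)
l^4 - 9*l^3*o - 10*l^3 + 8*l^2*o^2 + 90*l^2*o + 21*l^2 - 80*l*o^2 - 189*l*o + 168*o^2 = (l - 7)*(l - 3)*(l - 8*o)*(l - o)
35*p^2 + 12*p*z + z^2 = (5*p + z)*(7*p + z)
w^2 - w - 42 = (w - 7)*(w + 6)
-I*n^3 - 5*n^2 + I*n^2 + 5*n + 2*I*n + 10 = (n - 2)*(n - 5*I)*(-I*n - I)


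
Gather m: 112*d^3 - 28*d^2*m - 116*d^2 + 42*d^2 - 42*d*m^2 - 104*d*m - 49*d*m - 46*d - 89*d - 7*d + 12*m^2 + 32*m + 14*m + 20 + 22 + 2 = 112*d^3 - 74*d^2 - 142*d + m^2*(12 - 42*d) + m*(-28*d^2 - 153*d + 46) + 44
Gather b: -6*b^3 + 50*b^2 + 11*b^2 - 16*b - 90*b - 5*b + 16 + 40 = -6*b^3 + 61*b^2 - 111*b + 56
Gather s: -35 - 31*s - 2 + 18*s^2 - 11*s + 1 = 18*s^2 - 42*s - 36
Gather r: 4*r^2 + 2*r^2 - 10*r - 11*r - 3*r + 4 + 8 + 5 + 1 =6*r^2 - 24*r + 18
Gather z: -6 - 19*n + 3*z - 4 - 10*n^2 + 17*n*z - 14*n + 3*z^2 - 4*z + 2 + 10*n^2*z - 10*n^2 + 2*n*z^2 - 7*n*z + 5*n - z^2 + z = -20*n^2 - 28*n + z^2*(2*n + 2) + z*(10*n^2 + 10*n) - 8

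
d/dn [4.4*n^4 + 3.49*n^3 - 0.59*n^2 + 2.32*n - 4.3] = 17.6*n^3 + 10.47*n^2 - 1.18*n + 2.32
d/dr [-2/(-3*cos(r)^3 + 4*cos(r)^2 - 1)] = 2*(9*cos(r) - 8)*sin(r)*cos(r)/(3*cos(r)^3 - 4*cos(r)^2 + 1)^2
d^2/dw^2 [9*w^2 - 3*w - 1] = 18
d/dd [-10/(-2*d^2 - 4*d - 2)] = 10*(-d - 1)/(d^2 + 2*d + 1)^2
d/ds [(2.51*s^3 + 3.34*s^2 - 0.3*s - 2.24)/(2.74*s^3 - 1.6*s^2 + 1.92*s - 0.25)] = (-13.1676*s^4 + 11.2824*s^3 + 22.4631*s^2 - 8.838*s + 4.3758)/(7.5076*s^6 - 8.768*s^5 + 13.0816*s^4 - 7.514*s^3 + 4.4864*s^2 - 0.96*s + 0.0625)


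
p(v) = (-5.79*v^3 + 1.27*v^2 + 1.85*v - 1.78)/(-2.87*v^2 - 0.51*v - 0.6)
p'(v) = (5.74*v + 0.51)*(-5.79*v^3 + 1.27*v^2 + 1.85*v - 1.78)/(-2.87*v^2 - 0.51*v - 0.6)^2 + (-17.37*v^2 + 2.54*v + 1.85)/(-2.87*v^2 - 0.51*v - 0.6)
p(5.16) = 9.47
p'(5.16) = 2.04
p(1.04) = 1.18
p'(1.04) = 1.57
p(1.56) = 2.12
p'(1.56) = 1.95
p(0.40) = 0.96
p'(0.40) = -2.19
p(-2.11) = -4.42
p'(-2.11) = 2.40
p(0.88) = 0.95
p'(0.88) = 1.24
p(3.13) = 5.31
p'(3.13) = 2.05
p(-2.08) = -4.35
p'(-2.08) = 2.42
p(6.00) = 11.18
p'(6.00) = 2.03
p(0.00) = 2.97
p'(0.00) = -5.60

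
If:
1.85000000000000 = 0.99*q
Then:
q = 1.87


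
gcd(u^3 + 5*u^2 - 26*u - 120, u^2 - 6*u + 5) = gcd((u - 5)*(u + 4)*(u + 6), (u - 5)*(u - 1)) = u - 5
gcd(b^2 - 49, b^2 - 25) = 1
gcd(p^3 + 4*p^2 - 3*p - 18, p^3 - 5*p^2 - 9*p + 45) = p + 3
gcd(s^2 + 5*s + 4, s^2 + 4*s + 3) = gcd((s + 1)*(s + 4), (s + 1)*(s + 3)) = s + 1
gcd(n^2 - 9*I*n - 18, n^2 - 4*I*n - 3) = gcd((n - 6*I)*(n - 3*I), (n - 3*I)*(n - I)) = n - 3*I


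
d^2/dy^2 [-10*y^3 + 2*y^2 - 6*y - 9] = 4 - 60*y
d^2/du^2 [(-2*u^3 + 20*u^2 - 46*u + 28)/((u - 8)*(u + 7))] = 56*(-5*u^3 + 111*u^2 - 951*u + 2389)/(u^6 - 3*u^5 - 165*u^4 + 335*u^3 + 9240*u^2 - 9408*u - 175616)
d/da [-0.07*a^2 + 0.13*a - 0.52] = 0.13 - 0.14*a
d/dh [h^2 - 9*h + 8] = 2*h - 9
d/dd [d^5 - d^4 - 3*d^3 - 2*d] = 5*d^4 - 4*d^3 - 9*d^2 - 2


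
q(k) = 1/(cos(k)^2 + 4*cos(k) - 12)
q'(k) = (2*sin(k)*cos(k) + 4*sin(k))/(cos(k)^2 + 4*cos(k) - 12)^2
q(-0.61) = -0.12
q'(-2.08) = -0.01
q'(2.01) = 0.02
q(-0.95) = -0.11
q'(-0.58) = -0.05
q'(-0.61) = -0.05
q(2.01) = -0.07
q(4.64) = -0.08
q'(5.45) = -0.05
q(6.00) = -0.14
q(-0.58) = -0.13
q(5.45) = -0.11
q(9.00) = -0.07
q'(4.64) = -0.03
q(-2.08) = -0.07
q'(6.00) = -0.03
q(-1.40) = -0.09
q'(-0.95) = -0.05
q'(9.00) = 0.00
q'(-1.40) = -0.03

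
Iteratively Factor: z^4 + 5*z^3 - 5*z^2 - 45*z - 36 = (z + 1)*(z^3 + 4*z^2 - 9*z - 36) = (z + 1)*(z + 3)*(z^2 + z - 12) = (z - 3)*(z + 1)*(z + 3)*(z + 4)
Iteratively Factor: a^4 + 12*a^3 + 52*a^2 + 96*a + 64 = (a + 2)*(a^3 + 10*a^2 + 32*a + 32) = (a + 2)*(a + 4)*(a^2 + 6*a + 8) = (a + 2)*(a + 4)^2*(a + 2)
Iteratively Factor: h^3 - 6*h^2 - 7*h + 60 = (h + 3)*(h^2 - 9*h + 20) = (h - 4)*(h + 3)*(h - 5)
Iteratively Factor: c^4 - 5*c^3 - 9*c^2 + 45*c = (c)*(c^3 - 5*c^2 - 9*c + 45) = c*(c - 5)*(c^2 - 9) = c*(c - 5)*(c + 3)*(c - 3)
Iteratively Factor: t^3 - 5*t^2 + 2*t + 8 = (t - 4)*(t^2 - t - 2) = (t - 4)*(t + 1)*(t - 2)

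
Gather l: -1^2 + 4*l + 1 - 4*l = 0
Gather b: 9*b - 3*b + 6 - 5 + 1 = 6*b + 2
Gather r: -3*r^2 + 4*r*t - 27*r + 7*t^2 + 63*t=-3*r^2 + r*(4*t - 27) + 7*t^2 + 63*t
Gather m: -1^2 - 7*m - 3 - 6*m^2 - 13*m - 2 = -6*m^2 - 20*m - 6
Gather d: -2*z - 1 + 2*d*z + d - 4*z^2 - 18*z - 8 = d*(2*z + 1) - 4*z^2 - 20*z - 9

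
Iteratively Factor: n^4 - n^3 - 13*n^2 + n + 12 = (n - 1)*(n^3 - 13*n - 12) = (n - 1)*(n + 3)*(n^2 - 3*n - 4) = (n - 4)*(n - 1)*(n + 3)*(n + 1)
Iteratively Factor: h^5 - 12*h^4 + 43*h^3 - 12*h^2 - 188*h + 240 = (h - 4)*(h^4 - 8*h^3 + 11*h^2 + 32*h - 60) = (h - 5)*(h - 4)*(h^3 - 3*h^2 - 4*h + 12) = (h - 5)*(h - 4)*(h - 2)*(h^2 - h - 6) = (h - 5)*(h - 4)*(h - 2)*(h + 2)*(h - 3)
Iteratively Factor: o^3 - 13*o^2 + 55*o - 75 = (o - 5)*(o^2 - 8*o + 15) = (o - 5)*(o - 3)*(o - 5)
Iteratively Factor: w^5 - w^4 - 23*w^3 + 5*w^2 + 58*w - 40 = (w - 1)*(w^4 - 23*w^2 - 18*w + 40) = (w - 1)^2*(w^3 + w^2 - 22*w - 40) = (w - 5)*(w - 1)^2*(w^2 + 6*w + 8) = (w - 5)*(w - 1)^2*(w + 4)*(w + 2)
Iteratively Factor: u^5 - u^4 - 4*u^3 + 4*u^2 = (u)*(u^4 - u^3 - 4*u^2 + 4*u) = u^2*(u^3 - u^2 - 4*u + 4) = u^2*(u + 2)*(u^2 - 3*u + 2) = u^2*(u - 1)*(u + 2)*(u - 2)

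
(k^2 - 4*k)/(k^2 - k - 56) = k*(4 - k)/(-k^2 + k + 56)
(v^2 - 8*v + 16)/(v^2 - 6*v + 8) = (v - 4)/(v - 2)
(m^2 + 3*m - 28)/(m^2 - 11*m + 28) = (m + 7)/(m - 7)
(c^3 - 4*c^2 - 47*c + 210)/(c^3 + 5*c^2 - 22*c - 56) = (c^2 - 11*c + 30)/(c^2 - 2*c - 8)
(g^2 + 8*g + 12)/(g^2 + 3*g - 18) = (g + 2)/(g - 3)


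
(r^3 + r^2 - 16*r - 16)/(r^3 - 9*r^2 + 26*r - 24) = (r^2 + 5*r + 4)/(r^2 - 5*r + 6)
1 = 1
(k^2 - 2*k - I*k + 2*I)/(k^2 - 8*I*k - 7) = (k - 2)/(k - 7*I)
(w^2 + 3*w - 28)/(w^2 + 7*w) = (w - 4)/w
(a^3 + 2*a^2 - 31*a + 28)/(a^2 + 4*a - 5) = (a^2 + 3*a - 28)/(a + 5)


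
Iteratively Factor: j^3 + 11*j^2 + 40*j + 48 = (j + 4)*(j^2 + 7*j + 12) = (j + 3)*(j + 4)*(j + 4)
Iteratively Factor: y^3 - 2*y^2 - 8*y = (y + 2)*(y^2 - 4*y) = y*(y + 2)*(y - 4)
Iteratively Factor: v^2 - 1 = (v + 1)*(v - 1)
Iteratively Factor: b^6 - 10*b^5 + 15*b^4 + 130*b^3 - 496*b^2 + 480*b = (b)*(b^5 - 10*b^4 + 15*b^3 + 130*b^2 - 496*b + 480) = b*(b - 3)*(b^4 - 7*b^3 - 6*b^2 + 112*b - 160) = b*(b - 5)*(b - 3)*(b^3 - 2*b^2 - 16*b + 32) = b*(b - 5)*(b - 3)*(b - 2)*(b^2 - 16) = b*(b - 5)*(b - 3)*(b - 2)*(b + 4)*(b - 4)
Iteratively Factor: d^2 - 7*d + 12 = (d - 3)*(d - 4)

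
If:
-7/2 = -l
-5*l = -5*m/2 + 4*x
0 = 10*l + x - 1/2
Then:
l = 7/2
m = -241/5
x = -69/2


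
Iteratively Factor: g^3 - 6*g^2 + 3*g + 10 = (g - 5)*(g^2 - g - 2) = (g - 5)*(g - 2)*(g + 1)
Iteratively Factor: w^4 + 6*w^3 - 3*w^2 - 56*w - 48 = (w - 3)*(w^3 + 9*w^2 + 24*w + 16) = (w - 3)*(w + 4)*(w^2 + 5*w + 4) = (w - 3)*(w + 4)^2*(w + 1)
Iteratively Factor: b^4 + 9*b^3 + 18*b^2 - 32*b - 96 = (b + 4)*(b^3 + 5*b^2 - 2*b - 24) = (b + 3)*(b + 4)*(b^2 + 2*b - 8) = (b + 3)*(b + 4)^2*(b - 2)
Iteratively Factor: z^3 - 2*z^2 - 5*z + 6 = (z + 2)*(z^2 - 4*z + 3) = (z - 3)*(z + 2)*(z - 1)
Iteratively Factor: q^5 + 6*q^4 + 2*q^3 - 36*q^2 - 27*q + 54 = (q + 3)*(q^4 + 3*q^3 - 7*q^2 - 15*q + 18) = (q - 1)*(q + 3)*(q^3 + 4*q^2 - 3*q - 18) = (q - 1)*(q + 3)^2*(q^2 + q - 6) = (q - 2)*(q - 1)*(q + 3)^2*(q + 3)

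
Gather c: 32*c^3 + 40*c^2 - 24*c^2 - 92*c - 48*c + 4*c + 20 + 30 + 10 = 32*c^3 + 16*c^2 - 136*c + 60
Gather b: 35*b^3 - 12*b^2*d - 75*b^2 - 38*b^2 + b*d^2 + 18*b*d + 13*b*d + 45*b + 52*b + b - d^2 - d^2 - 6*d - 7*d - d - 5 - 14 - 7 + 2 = 35*b^3 + b^2*(-12*d - 113) + b*(d^2 + 31*d + 98) - 2*d^2 - 14*d - 24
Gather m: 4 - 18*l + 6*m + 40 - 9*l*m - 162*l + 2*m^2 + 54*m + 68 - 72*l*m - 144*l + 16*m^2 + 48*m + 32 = -324*l + 18*m^2 + m*(108 - 81*l) + 144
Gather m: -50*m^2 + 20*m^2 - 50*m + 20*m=-30*m^2 - 30*m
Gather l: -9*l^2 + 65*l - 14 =-9*l^2 + 65*l - 14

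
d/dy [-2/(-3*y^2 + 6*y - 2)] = 12*(1 - y)/(3*y^2 - 6*y + 2)^2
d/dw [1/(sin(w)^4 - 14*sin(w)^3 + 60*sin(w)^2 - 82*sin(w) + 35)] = 2*(19*sin(w) + 2*cos(w)^2 - 43)*cos(w)/((sin(w) - 7)^2*(sin(w) - 5)^2*(sin(w) - 1)^3)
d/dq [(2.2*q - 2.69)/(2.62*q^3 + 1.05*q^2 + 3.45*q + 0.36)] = (-11.528*q^3 + 18.8334*q^2 + 5.649*q + 10.0725)/(6.8644*q^6 + 5.502*q^5 + 19.1805*q^4 + 9.1314*q^3 + 12.6585*q^2 + 2.484*q + 0.1296)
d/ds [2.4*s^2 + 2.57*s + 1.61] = 4.8*s + 2.57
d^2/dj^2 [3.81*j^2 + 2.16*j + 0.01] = 7.62000000000000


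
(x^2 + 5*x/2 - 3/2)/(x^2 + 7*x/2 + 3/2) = (2*x - 1)/(2*x + 1)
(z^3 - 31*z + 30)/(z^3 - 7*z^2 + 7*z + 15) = (z^2 + 5*z - 6)/(z^2 - 2*z - 3)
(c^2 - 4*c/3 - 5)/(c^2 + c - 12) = (c + 5/3)/(c + 4)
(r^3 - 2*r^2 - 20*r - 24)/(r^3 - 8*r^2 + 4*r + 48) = (r + 2)/(r - 4)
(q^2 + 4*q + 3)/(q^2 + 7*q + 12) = (q + 1)/(q + 4)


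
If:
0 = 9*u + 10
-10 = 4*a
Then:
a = -5/2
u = -10/9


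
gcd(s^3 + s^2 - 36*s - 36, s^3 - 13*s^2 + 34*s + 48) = s^2 - 5*s - 6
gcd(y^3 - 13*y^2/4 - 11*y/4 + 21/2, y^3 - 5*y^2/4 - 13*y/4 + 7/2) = y^2 - y/4 - 7/2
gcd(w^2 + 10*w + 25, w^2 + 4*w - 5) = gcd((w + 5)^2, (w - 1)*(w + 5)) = w + 5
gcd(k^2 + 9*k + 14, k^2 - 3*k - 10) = k + 2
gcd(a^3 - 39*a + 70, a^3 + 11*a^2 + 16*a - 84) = a^2 + 5*a - 14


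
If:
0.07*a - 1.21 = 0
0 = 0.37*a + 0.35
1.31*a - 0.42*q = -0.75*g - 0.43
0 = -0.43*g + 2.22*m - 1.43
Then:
No Solution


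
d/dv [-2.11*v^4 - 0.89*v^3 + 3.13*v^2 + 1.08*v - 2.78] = -8.44*v^3 - 2.67*v^2 + 6.26*v + 1.08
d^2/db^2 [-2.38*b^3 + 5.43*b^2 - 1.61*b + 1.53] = 10.86 - 14.28*b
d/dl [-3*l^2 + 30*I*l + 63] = -6*l + 30*I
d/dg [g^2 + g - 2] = 2*g + 1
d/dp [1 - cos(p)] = sin(p)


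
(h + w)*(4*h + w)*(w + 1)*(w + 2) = 4*h^2*w^2 + 12*h^2*w + 8*h^2 + 5*h*w^3 + 15*h*w^2 + 10*h*w + w^4 + 3*w^3 + 2*w^2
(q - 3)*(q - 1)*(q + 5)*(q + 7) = q^4 + 8*q^3 - 10*q^2 - 104*q + 105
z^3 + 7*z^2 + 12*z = z*(z + 3)*(z + 4)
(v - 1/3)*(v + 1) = v^2 + 2*v/3 - 1/3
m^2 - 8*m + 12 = (m - 6)*(m - 2)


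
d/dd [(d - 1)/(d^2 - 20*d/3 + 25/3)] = 3*(-3*d^2 + 6*d + 5)/(9*d^4 - 120*d^3 + 550*d^2 - 1000*d + 625)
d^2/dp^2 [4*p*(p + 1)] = 8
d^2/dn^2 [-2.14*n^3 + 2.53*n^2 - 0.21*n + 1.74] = 5.06 - 12.84*n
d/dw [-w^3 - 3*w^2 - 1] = 3*w*(-w - 2)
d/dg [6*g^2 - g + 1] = 12*g - 1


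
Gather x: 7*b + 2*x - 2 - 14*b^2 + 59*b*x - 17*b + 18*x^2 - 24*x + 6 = -14*b^2 - 10*b + 18*x^2 + x*(59*b - 22) + 4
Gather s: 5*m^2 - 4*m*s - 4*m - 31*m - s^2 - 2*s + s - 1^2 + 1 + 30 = 5*m^2 - 35*m - s^2 + s*(-4*m - 1) + 30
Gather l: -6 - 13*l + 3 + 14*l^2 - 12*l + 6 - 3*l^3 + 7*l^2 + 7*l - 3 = -3*l^3 + 21*l^2 - 18*l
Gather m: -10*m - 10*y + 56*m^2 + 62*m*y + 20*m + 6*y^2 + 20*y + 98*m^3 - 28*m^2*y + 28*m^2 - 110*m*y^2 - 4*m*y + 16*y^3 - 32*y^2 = 98*m^3 + m^2*(84 - 28*y) + m*(-110*y^2 + 58*y + 10) + 16*y^3 - 26*y^2 + 10*y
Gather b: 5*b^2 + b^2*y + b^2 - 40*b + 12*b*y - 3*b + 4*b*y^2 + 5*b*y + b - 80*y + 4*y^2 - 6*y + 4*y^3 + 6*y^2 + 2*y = b^2*(y + 6) + b*(4*y^2 + 17*y - 42) + 4*y^3 + 10*y^2 - 84*y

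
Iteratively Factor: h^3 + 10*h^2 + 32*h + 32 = (h + 4)*(h^2 + 6*h + 8) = (h + 4)^2*(h + 2)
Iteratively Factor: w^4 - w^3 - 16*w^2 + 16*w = (w + 4)*(w^3 - 5*w^2 + 4*w) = (w - 4)*(w + 4)*(w^2 - w) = w*(w - 4)*(w + 4)*(w - 1)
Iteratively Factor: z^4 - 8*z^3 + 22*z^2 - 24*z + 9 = (z - 1)*(z^3 - 7*z^2 + 15*z - 9) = (z - 1)^2*(z^2 - 6*z + 9) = (z - 3)*(z - 1)^2*(z - 3)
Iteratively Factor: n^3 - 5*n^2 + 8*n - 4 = (n - 2)*(n^2 - 3*n + 2) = (n - 2)*(n - 1)*(n - 2)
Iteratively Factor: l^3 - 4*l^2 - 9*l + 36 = (l - 3)*(l^2 - l - 12) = (l - 4)*(l - 3)*(l + 3)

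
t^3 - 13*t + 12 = (t - 3)*(t - 1)*(t + 4)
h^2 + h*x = h*(h + x)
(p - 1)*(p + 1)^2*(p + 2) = p^4 + 3*p^3 + p^2 - 3*p - 2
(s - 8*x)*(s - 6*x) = s^2 - 14*s*x + 48*x^2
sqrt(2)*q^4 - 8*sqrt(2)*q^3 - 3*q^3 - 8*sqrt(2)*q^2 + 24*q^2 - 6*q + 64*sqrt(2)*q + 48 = (q - 8)*(q - 3*sqrt(2))*(q + sqrt(2))*(sqrt(2)*q + 1)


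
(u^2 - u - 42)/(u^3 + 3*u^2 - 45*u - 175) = (u + 6)/(u^2 + 10*u + 25)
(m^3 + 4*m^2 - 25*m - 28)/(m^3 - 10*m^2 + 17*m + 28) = (m + 7)/(m - 7)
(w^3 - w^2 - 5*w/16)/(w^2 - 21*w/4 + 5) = w*(4*w + 1)/(4*(w - 4))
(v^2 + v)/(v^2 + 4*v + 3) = v/(v + 3)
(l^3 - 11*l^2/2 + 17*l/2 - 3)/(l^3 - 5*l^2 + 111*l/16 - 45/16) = 8*(2*l^2 - 5*l + 2)/(16*l^2 - 32*l + 15)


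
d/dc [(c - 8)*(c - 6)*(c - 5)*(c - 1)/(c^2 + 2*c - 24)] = 2*(c^5 - 7*c^4 - 88*c^3 + 1036*c^2 - 3528*c + 4056)/(c^4 + 4*c^3 - 44*c^2 - 96*c + 576)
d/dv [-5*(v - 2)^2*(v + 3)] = -15*v^2 + 10*v + 40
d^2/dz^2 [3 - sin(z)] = sin(z)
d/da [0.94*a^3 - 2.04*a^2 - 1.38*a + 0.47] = 2.82*a^2 - 4.08*a - 1.38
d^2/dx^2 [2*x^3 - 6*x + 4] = 12*x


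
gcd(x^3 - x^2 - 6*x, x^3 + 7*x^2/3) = x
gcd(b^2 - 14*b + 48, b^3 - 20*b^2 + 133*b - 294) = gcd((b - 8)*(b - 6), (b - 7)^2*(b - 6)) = b - 6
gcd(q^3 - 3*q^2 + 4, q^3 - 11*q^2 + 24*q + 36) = q + 1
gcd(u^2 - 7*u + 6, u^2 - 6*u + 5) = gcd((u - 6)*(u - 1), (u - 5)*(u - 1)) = u - 1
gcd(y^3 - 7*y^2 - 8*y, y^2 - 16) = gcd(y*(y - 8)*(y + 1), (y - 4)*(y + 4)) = 1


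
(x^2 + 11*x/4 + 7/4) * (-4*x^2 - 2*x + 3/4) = -4*x^4 - 13*x^3 - 47*x^2/4 - 23*x/16 + 21/16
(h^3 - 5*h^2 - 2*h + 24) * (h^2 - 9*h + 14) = h^5 - 14*h^4 + 57*h^3 - 28*h^2 - 244*h + 336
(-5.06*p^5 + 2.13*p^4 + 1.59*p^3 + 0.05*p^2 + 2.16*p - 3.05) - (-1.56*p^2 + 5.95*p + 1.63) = -5.06*p^5 + 2.13*p^4 + 1.59*p^3 + 1.61*p^2 - 3.79*p - 4.68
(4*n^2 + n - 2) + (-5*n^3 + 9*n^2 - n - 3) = -5*n^3 + 13*n^2 - 5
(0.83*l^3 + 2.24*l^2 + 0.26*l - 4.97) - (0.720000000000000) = 0.83*l^3 + 2.24*l^2 + 0.26*l - 5.69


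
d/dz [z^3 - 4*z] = 3*z^2 - 4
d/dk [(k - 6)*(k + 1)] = 2*k - 5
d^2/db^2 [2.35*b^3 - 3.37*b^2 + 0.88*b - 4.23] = 14.1*b - 6.74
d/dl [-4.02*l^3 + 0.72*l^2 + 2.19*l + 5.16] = -12.06*l^2 + 1.44*l + 2.19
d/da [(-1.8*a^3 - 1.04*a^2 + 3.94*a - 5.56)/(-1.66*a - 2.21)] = (5.976*a^3 + 13.6604*a^2 + 4.5968*a - 17.937)/(2.7556*a^2 + 7.3372*a + 4.8841)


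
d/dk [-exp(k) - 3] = -exp(k)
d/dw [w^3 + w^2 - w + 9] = 3*w^2 + 2*w - 1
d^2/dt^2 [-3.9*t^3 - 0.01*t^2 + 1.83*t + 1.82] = -23.4*t - 0.02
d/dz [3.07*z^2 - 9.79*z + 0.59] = 6.14*z - 9.79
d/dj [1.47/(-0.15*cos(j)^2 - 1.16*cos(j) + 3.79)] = -(0.441*cos(j) + 1.7052)*sin(j)/(0.15*cos(j)^2 + 1.16*cos(j) - 3.79)^2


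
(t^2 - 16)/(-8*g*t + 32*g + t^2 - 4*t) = (t + 4)/(-8*g + t)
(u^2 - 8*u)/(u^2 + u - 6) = u*(u - 8)/(u^2 + u - 6)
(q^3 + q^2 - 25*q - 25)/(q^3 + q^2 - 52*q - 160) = (q^2 - 4*q - 5)/(q^2 - 4*q - 32)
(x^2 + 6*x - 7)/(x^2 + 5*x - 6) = (x + 7)/(x + 6)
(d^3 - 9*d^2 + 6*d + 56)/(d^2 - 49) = (d^2 - 2*d - 8)/(d + 7)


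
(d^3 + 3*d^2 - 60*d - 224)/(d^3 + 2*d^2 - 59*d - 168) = (d + 4)/(d + 3)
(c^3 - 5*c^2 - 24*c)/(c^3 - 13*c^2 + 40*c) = (c + 3)/(c - 5)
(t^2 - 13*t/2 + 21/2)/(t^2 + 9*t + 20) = (2*t^2 - 13*t + 21)/(2*(t^2 + 9*t + 20))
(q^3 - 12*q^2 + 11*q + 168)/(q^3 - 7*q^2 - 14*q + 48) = (q - 7)/(q - 2)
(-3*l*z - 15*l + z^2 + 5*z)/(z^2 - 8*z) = (-3*l*z - 15*l + z^2 + 5*z)/(z*(z - 8))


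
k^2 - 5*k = k*(k - 5)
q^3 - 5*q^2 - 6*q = q*(q - 6)*(q + 1)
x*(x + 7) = x^2 + 7*x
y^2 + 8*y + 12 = (y + 2)*(y + 6)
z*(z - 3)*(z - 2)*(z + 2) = z^4 - 3*z^3 - 4*z^2 + 12*z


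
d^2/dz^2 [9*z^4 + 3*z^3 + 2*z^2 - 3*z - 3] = 108*z^2 + 18*z + 4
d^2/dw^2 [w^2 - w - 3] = 2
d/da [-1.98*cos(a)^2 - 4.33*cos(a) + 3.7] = (3.96*cos(a) + 4.33)*sin(a)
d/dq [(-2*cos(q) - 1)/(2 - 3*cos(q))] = 7*sin(q)/(3*cos(q) - 2)^2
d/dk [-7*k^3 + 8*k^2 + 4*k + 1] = -21*k^2 + 16*k + 4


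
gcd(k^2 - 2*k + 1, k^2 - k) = k - 1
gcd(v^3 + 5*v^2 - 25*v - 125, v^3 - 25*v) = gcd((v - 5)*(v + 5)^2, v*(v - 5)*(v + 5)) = v^2 - 25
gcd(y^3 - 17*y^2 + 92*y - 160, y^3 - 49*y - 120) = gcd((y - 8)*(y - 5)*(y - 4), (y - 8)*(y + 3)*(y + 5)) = y - 8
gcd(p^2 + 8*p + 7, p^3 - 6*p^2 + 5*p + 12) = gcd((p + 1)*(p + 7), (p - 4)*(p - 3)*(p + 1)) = p + 1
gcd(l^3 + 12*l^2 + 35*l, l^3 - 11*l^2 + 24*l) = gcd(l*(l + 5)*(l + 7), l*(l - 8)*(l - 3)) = l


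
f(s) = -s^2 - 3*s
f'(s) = -2*s - 3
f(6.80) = -66.64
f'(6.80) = -16.60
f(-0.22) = 0.61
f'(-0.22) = -2.56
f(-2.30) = 1.61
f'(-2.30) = 1.60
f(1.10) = -4.51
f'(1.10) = -5.20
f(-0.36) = 0.95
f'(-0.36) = -2.28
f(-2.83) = 0.48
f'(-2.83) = 2.66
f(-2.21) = 1.75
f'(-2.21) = 1.42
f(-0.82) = 1.79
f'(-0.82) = -1.36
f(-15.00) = -180.00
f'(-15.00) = 27.00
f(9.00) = -108.00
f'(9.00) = -21.00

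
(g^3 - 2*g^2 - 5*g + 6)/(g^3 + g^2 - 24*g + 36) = (g^2 + g - 2)/(g^2 + 4*g - 12)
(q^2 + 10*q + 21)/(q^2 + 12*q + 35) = (q + 3)/(q + 5)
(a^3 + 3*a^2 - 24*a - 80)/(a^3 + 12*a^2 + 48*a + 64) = (a - 5)/(a + 4)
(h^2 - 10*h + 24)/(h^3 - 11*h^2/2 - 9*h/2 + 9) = 2*(h - 4)/(2*h^2 + h - 3)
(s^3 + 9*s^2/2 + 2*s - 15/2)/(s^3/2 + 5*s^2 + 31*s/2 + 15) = (2*s^2 + 3*s - 5)/(s^2 + 7*s + 10)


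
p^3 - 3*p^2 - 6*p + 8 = (p - 4)*(p - 1)*(p + 2)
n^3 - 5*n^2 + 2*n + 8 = (n - 4)*(n - 2)*(n + 1)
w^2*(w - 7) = w^3 - 7*w^2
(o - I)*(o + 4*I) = o^2 + 3*I*o + 4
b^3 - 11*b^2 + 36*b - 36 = (b - 6)*(b - 3)*(b - 2)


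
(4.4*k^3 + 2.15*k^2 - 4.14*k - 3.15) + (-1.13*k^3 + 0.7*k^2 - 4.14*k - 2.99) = 3.27*k^3 + 2.85*k^2 - 8.28*k - 6.14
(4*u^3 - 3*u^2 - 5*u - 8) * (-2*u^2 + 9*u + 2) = -8*u^5 + 42*u^4 - 9*u^3 - 35*u^2 - 82*u - 16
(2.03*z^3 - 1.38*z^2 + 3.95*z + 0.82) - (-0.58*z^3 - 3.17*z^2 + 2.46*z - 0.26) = 2.61*z^3 + 1.79*z^2 + 1.49*z + 1.08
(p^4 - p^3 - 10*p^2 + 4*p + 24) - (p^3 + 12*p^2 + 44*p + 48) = p^4 - 2*p^3 - 22*p^2 - 40*p - 24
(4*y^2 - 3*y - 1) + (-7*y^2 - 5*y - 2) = -3*y^2 - 8*y - 3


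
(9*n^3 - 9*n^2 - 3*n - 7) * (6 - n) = -9*n^4 + 63*n^3 - 51*n^2 - 11*n - 42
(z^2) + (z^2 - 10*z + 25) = 2*z^2 - 10*z + 25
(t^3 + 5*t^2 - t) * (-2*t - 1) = -2*t^4 - 11*t^3 - 3*t^2 + t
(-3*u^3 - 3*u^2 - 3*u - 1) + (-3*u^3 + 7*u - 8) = -6*u^3 - 3*u^2 + 4*u - 9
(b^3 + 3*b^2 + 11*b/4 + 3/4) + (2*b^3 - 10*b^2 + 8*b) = 3*b^3 - 7*b^2 + 43*b/4 + 3/4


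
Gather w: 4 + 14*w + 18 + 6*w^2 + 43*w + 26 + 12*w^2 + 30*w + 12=18*w^2 + 87*w + 60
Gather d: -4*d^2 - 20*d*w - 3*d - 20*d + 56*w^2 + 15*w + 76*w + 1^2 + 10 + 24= -4*d^2 + d*(-20*w - 23) + 56*w^2 + 91*w + 35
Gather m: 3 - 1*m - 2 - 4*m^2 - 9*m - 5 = -4*m^2 - 10*m - 4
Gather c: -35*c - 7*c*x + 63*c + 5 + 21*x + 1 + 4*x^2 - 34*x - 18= c*(28 - 7*x) + 4*x^2 - 13*x - 12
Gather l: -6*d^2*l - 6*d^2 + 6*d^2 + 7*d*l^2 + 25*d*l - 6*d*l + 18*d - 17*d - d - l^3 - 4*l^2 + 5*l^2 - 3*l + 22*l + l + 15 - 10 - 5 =-l^3 + l^2*(7*d + 1) + l*(-6*d^2 + 19*d + 20)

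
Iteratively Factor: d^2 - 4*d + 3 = (d - 3)*(d - 1)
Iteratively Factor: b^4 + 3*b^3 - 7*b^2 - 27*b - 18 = (b + 3)*(b^3 - 7*b - 6) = (b + 2)*(b + 3)*(b^2 - 2*b - 3) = (b + 1)*(b + 2)*(b + 3)*(b - 3)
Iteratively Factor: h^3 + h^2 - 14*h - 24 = (h - 4)*(h^2 + 5*h + 6) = (h - 4)*(h + 3)*(h + 2)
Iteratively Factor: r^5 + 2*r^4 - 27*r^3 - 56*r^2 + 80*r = (r - 5)*(r^4 + 7*r^3 + 8*r^2 - 16*r) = (r - 5)*(r + 4)*(r^3 + 3*r^2 - 4*r) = (r - 5)*(r - 1)*(r + 4)*(r^2 + 4*r) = (r - 5)*(r - 1)*(r + 4)^2*(r)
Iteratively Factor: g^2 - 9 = (g + 3)*(g - 3)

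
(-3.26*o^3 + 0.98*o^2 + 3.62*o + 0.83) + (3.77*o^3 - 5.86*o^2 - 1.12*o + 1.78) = 0.51*o^3 - 4.88*o^2 + 2.5*o + 2.61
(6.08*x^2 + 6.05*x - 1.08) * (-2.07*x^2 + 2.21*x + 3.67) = -12.5856*x^4 + 0.913300000000001*x^3 + 37.9197*x^2 + 19.8167*x - 3.9636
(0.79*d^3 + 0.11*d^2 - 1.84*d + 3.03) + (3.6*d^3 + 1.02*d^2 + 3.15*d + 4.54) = 4.39*d^3 + 1.13*d^2 + 1.31*d + 7.57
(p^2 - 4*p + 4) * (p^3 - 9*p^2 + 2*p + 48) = p^5 - 13*p^4 + 42*p^3 + 4*p^2 - 184*p + 192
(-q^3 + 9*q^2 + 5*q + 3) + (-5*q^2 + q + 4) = -q^3 + 4*q^2 + 6*q + 7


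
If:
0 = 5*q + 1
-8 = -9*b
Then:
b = 8/9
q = -1/5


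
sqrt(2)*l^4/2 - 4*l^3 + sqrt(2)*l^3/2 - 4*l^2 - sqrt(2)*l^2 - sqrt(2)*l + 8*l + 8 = (l - 4*sqrt(2))*(l - sqrt(2))*(l + sqrt(2))*(sqrt(2)*l/2 + sqrt(2)/2)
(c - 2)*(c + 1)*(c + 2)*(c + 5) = c^4 + 6*c^3 + c^2 - 24*c - 20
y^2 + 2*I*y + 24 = (y - 4*I)*(y + 6*I)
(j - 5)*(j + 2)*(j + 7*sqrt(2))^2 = j^4 - 3*j^3 + 14*sqrt(2)*j^3 - 42*sqrt(2)*j^2 + 88*j^2 - 294*j - 140*sqrt(2)*j - 980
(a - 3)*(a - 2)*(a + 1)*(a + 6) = a^4 + 2*a^3 - 23*a^2 + 12*a + 36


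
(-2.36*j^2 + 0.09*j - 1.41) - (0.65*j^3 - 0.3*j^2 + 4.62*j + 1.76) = -0.65*j^3 - 2.06*j^2 - 4.53*j - 3.17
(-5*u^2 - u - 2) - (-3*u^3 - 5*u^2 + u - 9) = 3*u^3 - 2*u + 7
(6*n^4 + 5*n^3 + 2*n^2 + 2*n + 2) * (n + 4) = 6*n^5 + 29*n^4 + 22*n^3 + 10*n^2 + 10*n + 8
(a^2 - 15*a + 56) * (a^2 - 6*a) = a^4 - 21*a^3 + 146*a^2 - 336*a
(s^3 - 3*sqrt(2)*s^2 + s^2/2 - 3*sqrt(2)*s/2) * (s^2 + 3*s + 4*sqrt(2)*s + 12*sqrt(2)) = s^5 + sqrt(2)*s^4 + 7*s^4/2 - 45*s^3/2 + 7*sqrt(2)*s^3/2 - 84*s^2 + 3*sqrt(2)*s^2/2 - 36*s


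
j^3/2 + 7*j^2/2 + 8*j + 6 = (j/2 + 1)*(j + 2)*(j + 3)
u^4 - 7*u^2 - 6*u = u*(u - 3)*(u + 1)*(u + 2)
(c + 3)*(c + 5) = c^2 + 8*c + 15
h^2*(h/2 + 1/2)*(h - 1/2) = h^4/2 + h^3/4 - h^2/4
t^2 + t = t*(t + 1)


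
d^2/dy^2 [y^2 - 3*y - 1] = 2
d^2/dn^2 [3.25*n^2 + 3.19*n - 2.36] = 6.50000000000000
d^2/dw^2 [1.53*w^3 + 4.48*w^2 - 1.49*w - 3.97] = 9.18*w + 8.96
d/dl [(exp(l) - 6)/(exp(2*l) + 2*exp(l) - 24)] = (-2*(exp(l) - 6)*(exp(l) + 1) + exp(2*l) + 2*exp(l) - 24)*exp(l)/(exp(2*l) + 2*exp(l) - 24)^2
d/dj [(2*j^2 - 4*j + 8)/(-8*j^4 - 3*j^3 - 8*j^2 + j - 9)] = 2*(16*j^5 - 45*j^4 + 116*j^3 + 21*j^2 + 46*j + 14)/(64*j^8 + 48*j^7 + 137*j^6 + 32*j^5 + 202*j^4 + 38*j^3 + 145*j^2 - 18*j + 81)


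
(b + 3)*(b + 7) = b^2 + 10*b + 21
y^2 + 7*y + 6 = (y + 1)*(y + 6)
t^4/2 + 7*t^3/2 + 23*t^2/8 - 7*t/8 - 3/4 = (t/2 + 1/2)*(t - 1/2)*(t + 1/2)*(t + 6)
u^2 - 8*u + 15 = (u - 5)*(u - 3)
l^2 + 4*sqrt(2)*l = l*(l + 4*sqrt(2))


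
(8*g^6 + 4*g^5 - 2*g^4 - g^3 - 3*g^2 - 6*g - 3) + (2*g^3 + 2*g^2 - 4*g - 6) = 8*g^6 + 4*g^5 - 2*g^4 + g^3 - g^2 - 10*g - 9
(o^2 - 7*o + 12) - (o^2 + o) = 12 - 8*o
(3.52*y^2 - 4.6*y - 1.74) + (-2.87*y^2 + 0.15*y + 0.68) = 0.65*y^2 - 4.45*y - 1.06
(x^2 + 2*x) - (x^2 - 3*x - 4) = 5*x + 4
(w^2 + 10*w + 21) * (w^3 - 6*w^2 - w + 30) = w^5 + 4*w^4 - 40*w^3 - 106*w^2 + 279*w + 630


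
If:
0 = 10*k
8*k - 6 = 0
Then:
No Solution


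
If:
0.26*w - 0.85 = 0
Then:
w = 3.27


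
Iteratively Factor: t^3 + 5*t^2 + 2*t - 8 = (t + 4)*(t^2 + t - 2) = (t - 1)*(t + 4)*(t + 2)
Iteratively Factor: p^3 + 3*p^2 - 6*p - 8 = (p - 2)*(p^2 + 5*p + 4) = (p - 2)*(p + 1)*(p + 4)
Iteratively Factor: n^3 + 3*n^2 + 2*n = (n + 2)*(n^2 + n) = n*(n + 2)*(n + 1)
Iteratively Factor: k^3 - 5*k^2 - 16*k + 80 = (k + 4)*(k^2 - 9*k + 20) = (k - 4)*(k + 4)*(k - 5)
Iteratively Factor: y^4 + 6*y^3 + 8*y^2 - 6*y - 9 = (y + 3)*(y^3 + 3*y^2 - y - 3) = (y - 1)*(y + 3)*(y^2 + 4*y + 3) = (y - 1)*(y + 3)^2*(y + 1)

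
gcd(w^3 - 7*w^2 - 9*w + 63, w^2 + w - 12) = w - 3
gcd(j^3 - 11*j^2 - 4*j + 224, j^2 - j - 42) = j - 7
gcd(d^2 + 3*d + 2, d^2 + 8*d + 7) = d + 1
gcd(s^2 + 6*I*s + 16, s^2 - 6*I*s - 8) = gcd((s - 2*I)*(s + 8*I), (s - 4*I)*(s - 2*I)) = s - 2*I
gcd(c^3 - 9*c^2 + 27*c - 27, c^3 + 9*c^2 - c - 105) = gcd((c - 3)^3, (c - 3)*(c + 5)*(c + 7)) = c - 3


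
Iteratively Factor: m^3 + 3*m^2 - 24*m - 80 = (m + 4)*(m^2 - m - 20) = (m - 5)*(m + 4)*(m + 4)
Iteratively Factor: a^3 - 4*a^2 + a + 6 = (a - 2)*(a^2 - 2*a - 3) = (a - 2)*(a + 1)*(a - 3)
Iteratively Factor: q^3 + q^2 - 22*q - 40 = (q + 4)*(q^2 - 3*q - 10) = (q - 5)*(q + 4)*(q + 2)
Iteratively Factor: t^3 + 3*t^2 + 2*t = (t)*(t^2 + 3*t + 2) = t*(t + 2)*(t + 1)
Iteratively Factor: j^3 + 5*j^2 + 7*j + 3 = (j + 1)*(j^2 + 4*j + 3) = (j + 1)^2*(j + 3)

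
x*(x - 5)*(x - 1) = x^3 - 6*x^2 + 5*x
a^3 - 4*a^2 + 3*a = a*(a - 3)*(a - 1)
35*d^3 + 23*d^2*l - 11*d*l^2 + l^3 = (-7*d + l)*(-5*d + l)*(d + l)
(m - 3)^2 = m^2 - 6*m + 9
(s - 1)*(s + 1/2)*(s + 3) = s^3 + 5*s^2/2 - 2*s - 3/2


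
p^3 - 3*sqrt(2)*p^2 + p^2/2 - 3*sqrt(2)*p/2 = p*(p + 1/2)*(p - 3*sqrt(2))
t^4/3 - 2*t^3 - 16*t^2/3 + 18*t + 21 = (t/3 + 1/3)*(t - 7)*(t - 3)*(t + 3)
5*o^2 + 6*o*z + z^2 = (o + z)*(5*o + z)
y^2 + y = y*(y + 1)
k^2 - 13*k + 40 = (k - 8)*(k - 5)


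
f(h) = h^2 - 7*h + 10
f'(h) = 2*h - 7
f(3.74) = -2.19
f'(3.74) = 0.48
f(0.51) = 6.69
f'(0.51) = -5.98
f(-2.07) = 28.77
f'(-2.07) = -11.14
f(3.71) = -2.21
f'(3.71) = 0.42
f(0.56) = 6.39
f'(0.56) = -5.88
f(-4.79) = 66.47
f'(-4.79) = -16.58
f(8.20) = 19.84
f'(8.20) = 9.40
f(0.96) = 4.20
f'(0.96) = -5.08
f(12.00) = 70.00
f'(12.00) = 17.00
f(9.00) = 28.00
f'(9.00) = 11.00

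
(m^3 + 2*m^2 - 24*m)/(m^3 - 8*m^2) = (m^2 + 2*m - 24)/(m*(m - 8))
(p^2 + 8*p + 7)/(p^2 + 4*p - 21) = (p + 1)/(p - 3)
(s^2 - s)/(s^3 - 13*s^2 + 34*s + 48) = s*(s - 1)/(s^3 - 13*s^2 + 34*s + 48)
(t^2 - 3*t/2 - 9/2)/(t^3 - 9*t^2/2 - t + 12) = (t - 3)/(t^2 - 6*t + 8)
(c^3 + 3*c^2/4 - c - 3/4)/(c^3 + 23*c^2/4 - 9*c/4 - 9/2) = (c + 1)/(c + 6)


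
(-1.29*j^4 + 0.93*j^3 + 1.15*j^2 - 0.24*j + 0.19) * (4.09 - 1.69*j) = 2.1801*j^5 - 6.8478*j^4 + 1.8602*j^3 + 5.1091*j^2 - 1.3027*j + 0.7771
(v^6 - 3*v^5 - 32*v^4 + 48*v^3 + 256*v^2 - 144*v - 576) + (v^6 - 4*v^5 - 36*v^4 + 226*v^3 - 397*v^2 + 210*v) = 2*v^6 - 7*v^5 - 68*v^4 + 274*v^3 - 141*v^2 + 66*v - 576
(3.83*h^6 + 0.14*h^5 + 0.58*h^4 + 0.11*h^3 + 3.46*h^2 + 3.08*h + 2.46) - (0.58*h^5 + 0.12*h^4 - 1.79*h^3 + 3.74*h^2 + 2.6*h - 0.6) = 3.83*h^6 - 0.44*h^5 + 0.46*h^4 + 1.9*h^3 - 0.28*h^2 + 0.48*h + 3.06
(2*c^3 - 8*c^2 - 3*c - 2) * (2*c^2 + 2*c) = 4*c^5 - 12*c^4 - 22*c^3 - 10*c^2 - 4*c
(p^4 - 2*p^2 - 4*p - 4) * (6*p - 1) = 6*p^5 - p^4 - 12*p^3 - 22*p^2 - 20*p + 4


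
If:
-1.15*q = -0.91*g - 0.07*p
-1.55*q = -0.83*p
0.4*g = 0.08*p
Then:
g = 0.00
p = 0.00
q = 0.00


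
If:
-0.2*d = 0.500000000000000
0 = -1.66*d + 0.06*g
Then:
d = -2.50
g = -69.17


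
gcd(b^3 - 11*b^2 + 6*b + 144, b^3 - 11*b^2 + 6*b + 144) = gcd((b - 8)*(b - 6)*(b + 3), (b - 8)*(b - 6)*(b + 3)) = b^3 - 11*b^2 + 6*b + 144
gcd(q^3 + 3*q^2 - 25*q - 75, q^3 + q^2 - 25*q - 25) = q^2 - 25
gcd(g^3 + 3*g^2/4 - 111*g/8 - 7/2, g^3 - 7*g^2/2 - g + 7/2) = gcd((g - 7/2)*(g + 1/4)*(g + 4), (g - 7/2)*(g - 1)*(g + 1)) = g - 7/2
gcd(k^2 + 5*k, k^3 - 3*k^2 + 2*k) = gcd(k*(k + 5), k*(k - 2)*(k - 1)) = k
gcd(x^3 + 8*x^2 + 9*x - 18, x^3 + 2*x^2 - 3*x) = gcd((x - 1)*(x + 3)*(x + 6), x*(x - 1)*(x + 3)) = x^2 + 2*x - 3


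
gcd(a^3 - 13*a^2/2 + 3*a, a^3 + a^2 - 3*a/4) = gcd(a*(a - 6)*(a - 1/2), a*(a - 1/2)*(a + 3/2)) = a^2 - a/2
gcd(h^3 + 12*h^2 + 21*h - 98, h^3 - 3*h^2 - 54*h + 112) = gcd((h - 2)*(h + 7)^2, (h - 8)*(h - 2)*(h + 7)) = h^2 + 5*h - 14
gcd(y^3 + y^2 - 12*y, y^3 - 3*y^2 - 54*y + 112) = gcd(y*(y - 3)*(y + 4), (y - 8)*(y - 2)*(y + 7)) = 1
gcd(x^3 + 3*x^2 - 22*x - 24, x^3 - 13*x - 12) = x^2 - 3*x - 4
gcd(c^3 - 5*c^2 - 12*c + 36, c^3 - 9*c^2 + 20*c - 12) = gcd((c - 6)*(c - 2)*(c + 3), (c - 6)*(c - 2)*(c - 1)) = c^2 - 8*c + 12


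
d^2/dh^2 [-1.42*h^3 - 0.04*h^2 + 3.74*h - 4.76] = -8.52*h - 0.08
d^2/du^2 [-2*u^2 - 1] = -4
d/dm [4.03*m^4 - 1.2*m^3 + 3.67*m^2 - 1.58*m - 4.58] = 16.12*m^3 - 3.6*m^2 + 7.34*m - 1.58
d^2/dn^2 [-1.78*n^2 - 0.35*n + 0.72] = -3.56000000000000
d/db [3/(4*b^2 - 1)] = -24*b/(4*b^2 - 1)^2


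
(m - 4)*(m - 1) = m^2 - 5*m + 4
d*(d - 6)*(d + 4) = d^3 - 2*d^2 - 24*d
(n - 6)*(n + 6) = n^2 - 36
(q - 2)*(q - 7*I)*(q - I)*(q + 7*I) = q^4 - 2*q^3 - I*q^3 + 49*q^2 + 2*I*q^2 - 98*q - 49*I*q + 98*I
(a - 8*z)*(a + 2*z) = a^2 - 6*a*z - 16*z^2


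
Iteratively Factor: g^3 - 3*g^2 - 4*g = (g)*(g^2 - 3*g - 4) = g*(g + 1)*(g - 4)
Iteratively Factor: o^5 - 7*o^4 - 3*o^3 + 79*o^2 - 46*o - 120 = (o - 4)*(o^4 - 3*o^3 - 15*o^2 + 19*o + 30) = (o - 5)*(o - 4)*(o^3 + 2*o^2 - 5*o - 6) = (o - 5)*(o - 4)*(o - 2)*(o^2 + 4*o + 3) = (o - 5)*(o - 4)*(o - 2)*(o + 1)*(o + 3)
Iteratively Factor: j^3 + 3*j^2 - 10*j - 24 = (j - 3)*(j^2 + 6*j + 8) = (j - 3)*(j + 4)*(j + 2)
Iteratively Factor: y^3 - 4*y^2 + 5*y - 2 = (y - 1)*(y^2 - 3*y + 2) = (y - 2)*(y - 1)*(y - 1)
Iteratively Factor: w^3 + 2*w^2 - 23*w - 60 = (w + 3)*(w^2 - w - 20) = (w - 5)*(w + 3)*(w + 4)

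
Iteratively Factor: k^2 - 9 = (k - 3)*(k + 3)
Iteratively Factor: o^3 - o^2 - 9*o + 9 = (o + 3)*(o^2 - 4*o + 3) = (o - 3)*(o + 3)*(o - 1)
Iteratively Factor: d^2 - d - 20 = (d + 4)*(d - 5)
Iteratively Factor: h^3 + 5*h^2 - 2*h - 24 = (h - 2)*(h^2 + 7*h + 12) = (h - 2)*(h + 3)*(h + 4)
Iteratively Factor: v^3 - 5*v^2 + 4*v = (v - 4)*(v^2 - v) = (v - 4)*(v - 1)*(v)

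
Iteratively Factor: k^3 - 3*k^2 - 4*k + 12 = (k + 2)*(k^2 - 5*k + 6) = (k - 3)*(k + 2)*(k - 2)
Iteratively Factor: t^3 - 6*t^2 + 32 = (t - 4)*(t^2 - 2*t - 8) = (t - 4)^2*(t + 2)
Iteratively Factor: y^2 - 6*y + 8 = (y - 2)*(y - 4)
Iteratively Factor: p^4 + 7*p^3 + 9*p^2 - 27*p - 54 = (p + 3)*(p^3 + 4*p^2 - 3*p - 18) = (p - 2)*(p + 3)*(p^2 + 6*p + 9) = (p - 2)*(p + 3)^2*(p + 3)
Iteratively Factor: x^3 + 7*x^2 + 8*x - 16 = (x - 1)*(x^2 + 8*x + 16) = (x - 1)*(x + 4)*(x + 4)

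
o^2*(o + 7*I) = o^3 + 7*I*o^2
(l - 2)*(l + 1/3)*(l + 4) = l^3 + 7*l^2/3 - 22*l/3 - 8/3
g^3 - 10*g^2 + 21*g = g*(g - 7)*(g - 3)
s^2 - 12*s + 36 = (s - 6)^2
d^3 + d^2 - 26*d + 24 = (d - 4)*(d - 1)*(d + 6)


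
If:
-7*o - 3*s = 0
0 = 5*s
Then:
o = 0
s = 0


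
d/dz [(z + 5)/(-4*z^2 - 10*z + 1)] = (4*z^2 + 40*z + 51)/(16*z^4 + 80*z^3 + 92*z^2 - 20*z + 1)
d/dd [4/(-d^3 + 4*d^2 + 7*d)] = 4*(3*d^2 - 8*d - 7)/(d^2*(-d^2 + 4*d + 7)^2)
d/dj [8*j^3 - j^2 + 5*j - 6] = 24*j^2 - 2*j + 5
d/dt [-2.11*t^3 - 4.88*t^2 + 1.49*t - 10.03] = -6.33*t^2 - 9.76*t + 1.49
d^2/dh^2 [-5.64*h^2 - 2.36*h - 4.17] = -11.2800000000000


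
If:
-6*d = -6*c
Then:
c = d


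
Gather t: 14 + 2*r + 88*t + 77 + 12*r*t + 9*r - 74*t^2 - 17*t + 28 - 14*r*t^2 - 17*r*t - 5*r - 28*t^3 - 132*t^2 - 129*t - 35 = 6*r - 28*t^3 + t^2*(-14*r - 206) + t*(-5*r - 58) + 84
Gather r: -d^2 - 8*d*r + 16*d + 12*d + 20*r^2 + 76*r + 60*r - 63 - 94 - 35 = -d^2 + 28*d + 20*r^2 + r*(136 - 8*d) - 192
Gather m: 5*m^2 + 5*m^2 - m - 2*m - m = 10*m^2 - 4*m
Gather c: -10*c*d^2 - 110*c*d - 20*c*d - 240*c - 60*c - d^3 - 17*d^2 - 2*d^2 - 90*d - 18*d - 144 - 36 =c*(-10*d^2 - 130*d - 300) - d^3 - 19*d^2 - 108*d - 180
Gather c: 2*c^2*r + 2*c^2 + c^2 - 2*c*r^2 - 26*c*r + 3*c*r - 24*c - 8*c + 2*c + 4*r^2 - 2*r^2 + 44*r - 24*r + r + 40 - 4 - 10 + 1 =c^2*(2*r + 3) + c*(-2*r^2 - 23*r - 30) + 2*r^2 + 21*r + 27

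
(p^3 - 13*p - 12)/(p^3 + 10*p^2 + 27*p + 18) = (p - 4)/(p + 6)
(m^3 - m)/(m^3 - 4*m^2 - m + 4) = m/(m - 4)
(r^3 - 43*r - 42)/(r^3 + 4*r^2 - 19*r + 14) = (r^3 - 43*r - 42)/(r^3 + 4*r^2 - 19*r + 14)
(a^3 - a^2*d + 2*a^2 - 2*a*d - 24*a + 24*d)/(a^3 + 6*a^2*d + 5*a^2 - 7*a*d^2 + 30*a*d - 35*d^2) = (a^2 + 2*a - 24)/(a^2 + 7*a*d + 5*a + 35*d)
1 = 1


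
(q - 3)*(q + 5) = q^2 + 2*q - 15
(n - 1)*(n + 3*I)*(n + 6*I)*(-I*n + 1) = -I*n^4 + 10*n^3 + I*n^3 - 10*n^2 + 27*I*n^2 - 18*n - 27*I*n + 18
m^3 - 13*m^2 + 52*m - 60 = (m - 6)*(m - 5)*(m - 2)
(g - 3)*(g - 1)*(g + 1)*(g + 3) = g^4 - 10*g^2 + 9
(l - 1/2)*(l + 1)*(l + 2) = l^3 + 5*l^2/2 + l/2 - 1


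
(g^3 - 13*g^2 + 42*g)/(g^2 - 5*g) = (g^2 - 13*g + 42)/(g - 5)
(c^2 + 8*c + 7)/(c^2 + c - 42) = (c + 1)/(c - 6)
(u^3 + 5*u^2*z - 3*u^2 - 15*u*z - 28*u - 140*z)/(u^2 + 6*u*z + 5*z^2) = (u^2 - 3*u - 28)/(u + z)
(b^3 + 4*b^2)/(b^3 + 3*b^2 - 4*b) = b/(b - 1)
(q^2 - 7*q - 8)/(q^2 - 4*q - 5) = (q - 8)/(q - 5)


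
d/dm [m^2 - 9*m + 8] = 2*m - 9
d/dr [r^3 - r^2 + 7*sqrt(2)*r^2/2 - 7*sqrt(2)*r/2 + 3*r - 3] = 3*r^2 - 2*r + 7*sqrt(2)*r - 7*sqrt(2)/2 + 3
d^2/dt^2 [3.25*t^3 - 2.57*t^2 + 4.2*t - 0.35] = 19.5*t - 5.14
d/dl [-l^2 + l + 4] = 1 - 2*l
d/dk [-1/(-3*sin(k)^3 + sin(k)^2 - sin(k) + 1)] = (-9*sin(k)^2 + 2*sin(k) - 1)*cos(k)/(3*sin(k)^3 - sin(k)^2 + sin(k) - 1)^2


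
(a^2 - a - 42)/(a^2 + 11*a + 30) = (a - 7)/(a + 5)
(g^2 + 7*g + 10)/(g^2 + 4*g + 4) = (g + 5)/(g + 2)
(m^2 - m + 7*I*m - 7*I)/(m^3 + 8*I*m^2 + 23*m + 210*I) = (m - 1)/(m^2 + I*m + 30)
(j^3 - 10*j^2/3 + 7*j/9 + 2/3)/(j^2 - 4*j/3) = (9*j^3 - 30*j^2 + 7*j + 6)/(3*j*(3*j - 4))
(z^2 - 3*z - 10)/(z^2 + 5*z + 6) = (z - 5)/(z + 3)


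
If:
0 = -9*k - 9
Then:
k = -1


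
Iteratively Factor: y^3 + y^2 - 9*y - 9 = (y + 1)*(y^2 - 9) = (y - 3)*(y + 1)*(y + 3)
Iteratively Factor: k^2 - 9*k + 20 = (k - 5)*(k - 4)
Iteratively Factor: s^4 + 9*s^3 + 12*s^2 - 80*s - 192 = (s + 4)*(s^3 + 5*s^2 - 8*s - 48) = (s + 4)^2*(s^2 + s - 12) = (s + 4)^3*(s - 3)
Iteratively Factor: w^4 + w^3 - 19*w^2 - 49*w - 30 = (w - 5)*(w^3 + 6*w^2 + 11*w + 6) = (w - 5)*(w + 3)*(w^2 + 3*w + 2) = (w - 5)*(w + 1)*(w + 3)*(w + 2)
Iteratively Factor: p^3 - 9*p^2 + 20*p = (p)*(p^2 - 9*p + 20) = p*(p - 4)*(p - 5)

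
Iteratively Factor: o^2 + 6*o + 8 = (o + 2)*(o + 4)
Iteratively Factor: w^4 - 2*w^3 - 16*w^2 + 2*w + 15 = (w + 3)*(w^3 - 5*w^2 - w + 5) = (w + 1)*(w + 3)*(w^2 - 6*w + 5) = (w - 5)*(w + 1)*(w + 3)*(w - 1)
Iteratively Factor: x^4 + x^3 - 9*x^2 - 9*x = (x + 1)*(x^3 - 9*x) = x*(x + 1)*(x^2 - 9) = x*(x + 1)*(x + 3)*(x - 3)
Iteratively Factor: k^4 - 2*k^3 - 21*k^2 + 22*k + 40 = (k + 4)*(k^3 - 6*k^2 + 3*k + 10) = (k - 5)*(k + 4)*(k^2 - k - 2) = (k - 5)*(k - 2)*(k + 4)*(k + 1)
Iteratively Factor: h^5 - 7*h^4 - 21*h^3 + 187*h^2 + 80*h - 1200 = (h + 3)*(h^4 - 10*h^3 + 9*h^2 + 160*h - 400) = (h + 3)*(h + 4)*(h^3 - 14*h^2 + 65*h - 100) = (h - 5)*(h + 3)*(h + 4)*(h^2 - 9*h + 20) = (h - 5)*(h - 4)*(h + 3)*(h + 4)*(h - 5)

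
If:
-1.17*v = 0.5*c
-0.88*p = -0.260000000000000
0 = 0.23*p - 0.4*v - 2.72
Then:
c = 15.51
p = 0.30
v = -6.63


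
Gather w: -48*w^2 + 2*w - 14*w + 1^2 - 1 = -48*w^2 - 12*w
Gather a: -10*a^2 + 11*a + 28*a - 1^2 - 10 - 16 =-10*a^2 + 39*a - 27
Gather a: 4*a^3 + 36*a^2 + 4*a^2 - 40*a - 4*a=4*a^3 + 40*a^2 - 44*a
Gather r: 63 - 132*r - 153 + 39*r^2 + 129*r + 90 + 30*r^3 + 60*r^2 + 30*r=30*r^3 + 99*r^2 + 27*r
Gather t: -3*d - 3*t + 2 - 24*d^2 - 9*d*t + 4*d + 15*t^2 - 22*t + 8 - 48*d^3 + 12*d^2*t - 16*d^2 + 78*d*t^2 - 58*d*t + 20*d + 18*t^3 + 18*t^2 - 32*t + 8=-48*d^3 - 40*d^2 + 21*d + 18*t^3 + t^2*(78*d + 33) + t*(12*d^2 - 67*d - 57) + 18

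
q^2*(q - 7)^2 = q^4 - 14*q^3 + 49*q^2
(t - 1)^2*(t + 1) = t^3 - t^2 - t + 1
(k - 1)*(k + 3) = k^2 + 2*k - 3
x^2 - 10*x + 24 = (x - 6)*(x - 4)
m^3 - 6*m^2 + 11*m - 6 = (m - 3)*(m - 2)*(m - 1)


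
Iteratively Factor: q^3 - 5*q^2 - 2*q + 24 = (q - 3)*(q^2 - 2*q - 8) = (q - 4)*(q - 3)*(q + 2)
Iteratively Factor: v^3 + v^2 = (v + 1)*(v^2) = v*(v + 1)*(v)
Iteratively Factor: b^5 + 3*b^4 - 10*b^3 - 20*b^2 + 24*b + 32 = (b + 1)*(b^4 + 2*b^3 - 12*b^2 - 8*b + 32) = (b - 2)*(b + 1)*(b^3 + 4*b^2 - 4*b - 16) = (b - 2)*(b + 1)*(b + 2)*(b^2 + 2*b - 8) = (b - 2)*(b + 1)*(b + 2)*(b + 4)*(b - 2)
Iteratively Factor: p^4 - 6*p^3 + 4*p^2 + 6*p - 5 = (p + 1)*(p^3 - 7*p^2 + 11*p - 5) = (p - 1)*(p + 1)*(p^2 - 6*p + 5) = (p - 5)*(p - 1)*(p + 1)*(p - 1)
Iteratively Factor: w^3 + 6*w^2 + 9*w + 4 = (w + 4)*(w^2 + 2*w + 1) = (w + 1)*(w + 4)*(w + 1)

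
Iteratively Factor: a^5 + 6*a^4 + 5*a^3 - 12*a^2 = (a + 4)*(a^4 + 2*a^3 - 3*a^2) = a*(a + 4)*(a^3 + 2*a^2 - 3*a) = a*(a + 3)*(a + 4)*(a^2 - a) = a^2*(a + 3)*(a + 4)*(a - 1)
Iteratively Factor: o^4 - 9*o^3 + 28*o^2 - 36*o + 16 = (o - 2)*(o^3 - 7*o^2 + 14*o - 8) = (o - 4)*(o - 2)*(o^2 - 3*o + 2) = (o - 4)*(o - 2)*(o - 1)*(o - 2)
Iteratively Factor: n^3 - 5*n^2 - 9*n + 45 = (n - 5)*(n^2 - 9) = (n - 5)*(n - 3)*(n + 3)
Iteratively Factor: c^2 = (c)*(c)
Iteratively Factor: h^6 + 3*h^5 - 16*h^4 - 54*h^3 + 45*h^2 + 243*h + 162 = (h + 2)*(h^5 + h^4 - 18*h^3 - 18*h^2 + 81*h + 81) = (h + 2)*(h + 3)*(h^4 - 2*h^3 - 12*h^2 + 18*h + 27) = (h - 3)*(h + 2)*(h + 3)*(h^3 + h^2 - 9*h - 9) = (h - 3)^2*(h + 2)*(h + 3)*(h^2 + 4*h + 3) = (h - 3)^2*(h + 1)*(h + 2)*(h + 3)*(h + 3)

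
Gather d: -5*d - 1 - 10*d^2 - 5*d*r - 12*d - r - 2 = -10*d^2 + d*(-5*r - 17) - r - 3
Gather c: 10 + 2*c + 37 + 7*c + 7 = 9*c + 54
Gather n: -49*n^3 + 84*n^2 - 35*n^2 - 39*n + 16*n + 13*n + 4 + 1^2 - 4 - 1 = -49*n^3 + 49*n^2 - 10*n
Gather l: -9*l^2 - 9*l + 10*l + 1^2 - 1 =-9*l^2 + l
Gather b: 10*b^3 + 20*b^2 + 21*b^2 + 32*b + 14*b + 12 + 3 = 10*b^3 + 41*b^2 + 46*b + 15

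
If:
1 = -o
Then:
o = -1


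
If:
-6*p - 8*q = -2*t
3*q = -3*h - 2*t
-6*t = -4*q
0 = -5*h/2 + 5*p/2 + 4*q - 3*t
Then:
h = 0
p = 0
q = 0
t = 0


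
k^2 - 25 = (k - 5)*(k + 5)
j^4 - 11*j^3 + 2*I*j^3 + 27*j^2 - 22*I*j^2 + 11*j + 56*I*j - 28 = (j - 7)*(j - 4)*(j + I)^2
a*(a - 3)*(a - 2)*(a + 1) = a^4 - 4*a^3 + a^2 + 6*a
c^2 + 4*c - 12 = (c - 2)*(c + 6)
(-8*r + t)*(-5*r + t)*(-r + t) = -40*r^3 + 53*r^2*t - 14*r*t^2 + t^3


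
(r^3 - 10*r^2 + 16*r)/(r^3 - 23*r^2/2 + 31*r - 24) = 2*r/(2*r - 3)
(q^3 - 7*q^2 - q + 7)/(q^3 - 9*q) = (q^3 - 7*q^2 - q + 7)/(q*(q^2 - 9))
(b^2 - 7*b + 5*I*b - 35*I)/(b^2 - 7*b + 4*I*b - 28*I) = (b + 5*I)/(b + 4*I)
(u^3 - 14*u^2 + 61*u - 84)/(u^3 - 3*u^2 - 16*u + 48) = (u - 7)/(u + 4)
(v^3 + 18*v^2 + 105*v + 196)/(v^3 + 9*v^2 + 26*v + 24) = (v^2 + 14*v + 49)/(v^2 + 5*v + 6)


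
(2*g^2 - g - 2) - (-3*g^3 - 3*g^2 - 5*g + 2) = 3*g^3 + 5*g^2 + 4*g - 4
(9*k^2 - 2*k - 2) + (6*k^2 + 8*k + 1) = 15*k^2 + 6*k - 1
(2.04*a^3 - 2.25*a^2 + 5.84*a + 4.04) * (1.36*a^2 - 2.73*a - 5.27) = 2.7744*a^5 - 8.6292*a^4 + 3.3341*a^3 + 1.4087*a^2 - 41.806*a - 21.2908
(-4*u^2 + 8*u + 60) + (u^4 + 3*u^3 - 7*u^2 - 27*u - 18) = u^4 + 3*u^3 - 11*u^2 - 19*u + 42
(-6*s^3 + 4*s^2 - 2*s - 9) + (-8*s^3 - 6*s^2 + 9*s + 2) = -14*s^3 - 2*s^2 + 7*s - 7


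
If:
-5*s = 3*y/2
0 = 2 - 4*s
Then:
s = 1/2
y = -5/3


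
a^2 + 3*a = a*(a + 3)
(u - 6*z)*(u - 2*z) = u^2 - 8*u*z + 12*z^2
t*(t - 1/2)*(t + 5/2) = t^3 + 2*t^2 - 5*t/4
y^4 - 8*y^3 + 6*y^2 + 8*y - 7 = (y - 7)*(y - 1)^2*(y + 1)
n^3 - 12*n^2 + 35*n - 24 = (n - 8)*(n - 3)*(n - 1)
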